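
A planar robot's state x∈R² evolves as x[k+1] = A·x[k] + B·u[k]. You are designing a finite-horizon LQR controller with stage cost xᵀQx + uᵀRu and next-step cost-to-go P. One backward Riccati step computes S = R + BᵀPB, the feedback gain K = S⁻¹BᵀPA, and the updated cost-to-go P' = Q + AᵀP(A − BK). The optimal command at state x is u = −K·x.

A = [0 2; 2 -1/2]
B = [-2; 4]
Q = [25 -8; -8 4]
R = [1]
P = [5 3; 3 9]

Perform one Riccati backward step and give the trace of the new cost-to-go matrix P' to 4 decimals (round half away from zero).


49.4466

BᵀP = [2.0000 30.0000]
S = R + BᵀPB = [1] + [116.0000] = [117.0000]
BᵀPA = [60.0000 -11.0000]
K = S⁻¹·BᵀPA = [0.5128 -0.0940]
A−BK = [1.0256 1.8120; -0.0513 -0.1239]
AᵀP(A−BK) = [5.2308 8.6410; 8.6410 15.2158]
P' = Q + AᵀP(A−BK) = [30.2308 0.6410; 0.6410 19.2158]
tr(P') = 49.4466


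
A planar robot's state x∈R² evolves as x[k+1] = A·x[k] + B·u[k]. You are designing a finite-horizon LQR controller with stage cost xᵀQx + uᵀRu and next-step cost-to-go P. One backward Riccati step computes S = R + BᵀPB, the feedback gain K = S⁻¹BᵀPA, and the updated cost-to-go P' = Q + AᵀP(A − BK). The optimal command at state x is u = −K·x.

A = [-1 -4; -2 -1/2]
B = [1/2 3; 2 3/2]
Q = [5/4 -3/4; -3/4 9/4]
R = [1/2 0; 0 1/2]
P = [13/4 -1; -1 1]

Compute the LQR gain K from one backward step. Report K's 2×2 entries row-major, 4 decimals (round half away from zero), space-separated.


-0.7270 0.7145 -0.1927 -1.4371

BᵀP = [-0.3750 1.5000; 8.2500 -1.5000]
S = R + BᵀPB = [1/2 0; 0 1/2] + [2.8125 1.1250; 1.1250 22.5000] = [3.3125 1.1250; 1.1250 23.0000]
BᵀPA = [-2.6250 0.7500; -5.2500 -32.2500]
K = S⁻¹·BᵀPA = [-0.7270 0.7145; -0.1927 -1.4371]
A−BK = [-0.0584 -0.0459; -0.2569 0.2267]
AᵀP(A−BK) = [0.3299 -0.1693; -0.1693 1.3669]
P' = Q + AᵀP(A−BK) = [1.5799 -0.9193; -0.9193 3.6169]
tr(P') = 5.1969


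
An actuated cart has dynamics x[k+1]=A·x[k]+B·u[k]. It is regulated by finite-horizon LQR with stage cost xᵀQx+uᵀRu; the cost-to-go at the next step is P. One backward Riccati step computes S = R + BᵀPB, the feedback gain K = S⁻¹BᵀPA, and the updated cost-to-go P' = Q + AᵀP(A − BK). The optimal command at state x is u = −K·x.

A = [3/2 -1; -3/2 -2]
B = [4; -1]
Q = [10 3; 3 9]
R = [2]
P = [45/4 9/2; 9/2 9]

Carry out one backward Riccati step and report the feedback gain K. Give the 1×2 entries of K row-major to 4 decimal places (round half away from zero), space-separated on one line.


BᵀP = [40.5000 9.0000]
S = R + BᵀPB = [2] + [153.0000] = [155.0000]
BᵀPA = [47.2500 -58.5000]
K = S⁻¹·BᵀPA = [0.3048 -0.3774]
A−BK = [0.2806 0.5097; -1.1952 -2.3774]
AᵀP(A−BK) = [10.9089 21.2081; 21.2081 43.1710]
P' = Q + AᵀP(A−BK) = [20.9089 24.2081; 24.2081 52.1710]
tr(P') = 73.0798

0.3048 -0.3774


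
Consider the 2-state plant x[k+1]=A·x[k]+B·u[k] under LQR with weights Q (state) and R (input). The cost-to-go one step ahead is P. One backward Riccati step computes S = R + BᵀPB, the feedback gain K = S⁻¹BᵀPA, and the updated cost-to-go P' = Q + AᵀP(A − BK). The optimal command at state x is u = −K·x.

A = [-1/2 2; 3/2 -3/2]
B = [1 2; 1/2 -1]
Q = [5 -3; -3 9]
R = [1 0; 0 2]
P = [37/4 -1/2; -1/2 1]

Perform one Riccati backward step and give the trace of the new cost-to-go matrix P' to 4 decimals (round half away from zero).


17.4167

BᵀP = [9.0000 0.0000; 19.0000 -2.0000]
S = R + BᵀPB = [1 0; 0 2] + [9.0000 18.0000; 18.0000 40.0000] = [10.0000 18.0000; 18.0000 42.0000]
BᵀPA = [-4.5000 18.0000; -12.5000 41.0000]
K = S⁻¹·BᵀPA = [0.3750 0.1875; -0.4583 0.8958]
A−BK = [0.0417 0.0208; 0.8542 -0.6979]
AᵀP(A−BK) = [1.2708 -1.3333; -1.3333 2.1458]
P' = Q + AᵀP(A−BK) = [6.2708 -4.3333; -4.3333 11.1458]
tr(P') = 17.4167


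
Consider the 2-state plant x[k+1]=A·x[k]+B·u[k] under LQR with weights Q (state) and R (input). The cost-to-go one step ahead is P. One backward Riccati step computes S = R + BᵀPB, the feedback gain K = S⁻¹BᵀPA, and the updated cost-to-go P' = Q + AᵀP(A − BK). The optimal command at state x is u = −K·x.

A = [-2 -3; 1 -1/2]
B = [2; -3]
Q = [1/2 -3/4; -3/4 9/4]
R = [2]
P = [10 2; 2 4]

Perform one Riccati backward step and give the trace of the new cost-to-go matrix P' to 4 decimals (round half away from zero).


BᵀP = [14.0000 -8.0000]
S = R + BᵀPB = [2] + [52.0000] = [54.0000]
BᵀPA = [-36.0000 -38.0000]
K = S⁻¹·BᵀPA = [-0.6667 -0.7037]
A−BK = [-0.6667 -1.5926; -1.0000 -2.6111]
AᵀP(A−BK) = [12.0000 28.6667; 28.6667 70.2593]
P' = Q + AᵀP(A−BK) = [12.5000 27.9167; 27.9167 72.5093]
tr(P') = 85.0093

85.0093


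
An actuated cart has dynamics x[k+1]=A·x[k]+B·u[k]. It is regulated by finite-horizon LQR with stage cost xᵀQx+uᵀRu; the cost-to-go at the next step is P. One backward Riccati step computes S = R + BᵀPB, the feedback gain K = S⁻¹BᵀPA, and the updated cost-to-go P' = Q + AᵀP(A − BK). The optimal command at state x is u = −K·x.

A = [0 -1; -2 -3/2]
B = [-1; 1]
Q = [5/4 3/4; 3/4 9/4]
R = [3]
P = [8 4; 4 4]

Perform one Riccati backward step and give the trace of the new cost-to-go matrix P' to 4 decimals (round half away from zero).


BᵀP = [-4.0000 0.0000]
S = R + BᵀPB = [3] + [4.0000] = [7.0000]
BᵀPA = [0.0000 4.0000]
K = S⁻¹·BᵀPA = [0.0000 0.5714]
A−BK = [0.0000 -0.4286; -2.0000 -2.0714]
AᵀP(A−BK) = [16.0000 20.0000; 20.0000 26.7143]
P' = Q + AᵀP(A−BK) = [17.2500 20.7500; 20.7500 28.9643]
tr(P') = 46.2143

46.2143


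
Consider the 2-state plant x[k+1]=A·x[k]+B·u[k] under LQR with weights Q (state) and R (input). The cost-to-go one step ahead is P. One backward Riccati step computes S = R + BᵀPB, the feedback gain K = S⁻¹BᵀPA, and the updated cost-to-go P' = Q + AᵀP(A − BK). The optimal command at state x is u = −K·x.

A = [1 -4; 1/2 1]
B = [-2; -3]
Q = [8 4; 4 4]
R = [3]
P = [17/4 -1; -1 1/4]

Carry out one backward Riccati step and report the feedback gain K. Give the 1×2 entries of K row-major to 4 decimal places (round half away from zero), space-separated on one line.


BᵀP = [-5.5000 1.2500]
S = R + BᵀPB = [3] + [7.2500] = [10.2500]
BᵀPA = [-4.8750 23.2500]
K = S⁻¹·BᵀPA = [-0.4756 2.2683]
A−BK = [0.0488 0.5366; -0.9268 7.8049]
AᵀP(A−BK) = [0.9939 -4.8171; -4.8171 23.5122]
P' = Q + AᵀP(A−BK) = [8.9939 -0.8171; -0.8171 27.5122]
tr(P') = 36.5061

-0.4756 2.2683


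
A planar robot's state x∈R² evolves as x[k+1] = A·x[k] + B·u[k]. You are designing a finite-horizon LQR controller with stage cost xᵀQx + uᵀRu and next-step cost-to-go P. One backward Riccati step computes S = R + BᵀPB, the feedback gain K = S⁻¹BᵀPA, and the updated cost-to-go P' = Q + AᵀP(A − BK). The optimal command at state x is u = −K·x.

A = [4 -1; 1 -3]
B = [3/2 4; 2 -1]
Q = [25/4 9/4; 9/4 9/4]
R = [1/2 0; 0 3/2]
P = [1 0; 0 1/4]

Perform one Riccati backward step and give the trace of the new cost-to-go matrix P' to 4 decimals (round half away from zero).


BᵀP = [1.5000 0.5000; 4.0000 -0.2500]
S = R + BᵀPB = [1/2 0; 0 3/2] + [3.2500 5.5000; 5.5000 16.2500] = [3.7500 5.5000; 5.5000 17.7500]
BᵀPA = [6.5000 -3.0000; 15.7500 -3.2500]
K = S⁻¹·BᵀPA = [0.7917 -0.9742; 0.6420 0.1188]
A−BK = [0.2444 -0.0138; 0.0585 -0.9329]
AᵀP(A−BK) = [0.9923 -0.2883; -0.2883 0.7134]
P' = Q + AᵀP(A−BK) = [7.2423 1.9617; 1.9617 2.9634]
tr(P') = 10.2057

10.2057


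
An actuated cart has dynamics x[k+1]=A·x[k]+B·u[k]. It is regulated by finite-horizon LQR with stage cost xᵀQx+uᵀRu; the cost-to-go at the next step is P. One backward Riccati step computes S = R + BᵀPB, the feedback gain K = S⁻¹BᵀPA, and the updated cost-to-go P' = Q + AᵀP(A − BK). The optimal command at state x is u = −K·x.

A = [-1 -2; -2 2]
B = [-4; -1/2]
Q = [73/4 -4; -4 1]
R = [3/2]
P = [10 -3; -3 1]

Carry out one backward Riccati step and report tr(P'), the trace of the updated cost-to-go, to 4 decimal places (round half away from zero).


20.8677

BᵀP = [-38.5000 11.5000]
S = R + BᵀPB = [3/2] + [148.2500] = [149.7500]
BᵀPA = [15.5000 100.0000]
K = S⁻¹·BᵀPA = [0.1035 0.6678]
A−BK = [-0.5860 0.6711; -1.9482 2.3339]
AᵀP(A−BK) = [0.3957 -0.3506; -0.3506 1.2220]
P' = Q + AᵀP(A−BK) = [18.6457 -4.3506; -4.3506 2.2220]
tr(P') = 20.8677


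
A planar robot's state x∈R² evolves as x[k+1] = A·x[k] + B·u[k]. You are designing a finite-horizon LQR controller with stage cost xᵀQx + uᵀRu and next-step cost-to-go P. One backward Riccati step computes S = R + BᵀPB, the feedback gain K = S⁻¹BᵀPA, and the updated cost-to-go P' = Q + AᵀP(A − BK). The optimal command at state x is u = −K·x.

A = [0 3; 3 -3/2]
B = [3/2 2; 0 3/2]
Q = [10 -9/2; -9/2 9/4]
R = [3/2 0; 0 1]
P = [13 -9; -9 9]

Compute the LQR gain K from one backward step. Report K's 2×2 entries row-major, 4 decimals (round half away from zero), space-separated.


-2.1903 2.8549 1.4321 -0.4821

BᵀP = [19.5000 -13.5000; 12.5000 -4.5000]
S = R + BᵀPB = [3/2 0; 0 1] + [29.2500 18.7500; 18.7500 18.2500] = [30.7500 18.7500; 18.7500 19.2500]
BᵀPA = [-40.5000 78.7500; -13.5000 44.2500]
K = S⁻¹·BᵀPA = [-2.1903 2.8549; 1.4321 -0.4821]
A−BK = [0.4212 -0.3183; 0.8518 -0.7769]
AᵀP(A−BK) = [11.6256 -12.3838; -12.3838 14.7566]
P' = Q + AᵀP(A−BK) = [21.6256 -16.8838; -16.8838 17.0066]
tr(P') = 38.6322


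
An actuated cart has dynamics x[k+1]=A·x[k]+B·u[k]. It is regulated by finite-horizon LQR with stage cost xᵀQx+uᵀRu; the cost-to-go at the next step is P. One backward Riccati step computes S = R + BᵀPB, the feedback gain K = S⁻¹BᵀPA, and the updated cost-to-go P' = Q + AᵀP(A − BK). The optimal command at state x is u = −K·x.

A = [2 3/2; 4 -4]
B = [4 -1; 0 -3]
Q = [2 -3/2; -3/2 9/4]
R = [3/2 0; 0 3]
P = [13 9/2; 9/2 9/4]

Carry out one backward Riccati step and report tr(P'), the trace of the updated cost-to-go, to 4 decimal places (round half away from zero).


12.0043

BᵀP = [52.0000 18.0000; -26.5000 -11.2500]
S = R + BᵀPB = [3/2 0; 0 3] + [208.0000 -106.0000; -106.0000 60.2500] = [209.5000 -106.0000; -106.0000 63.2500]
BᵀPA = [176.0000 6.0000; -98.0000 5.2500]
K = S⁻¹·BᵀPA = [0.3693 0.4645; -0.9306 0.8615]
A−BK = [-0.4076 0.5034; 1.2083 -1.4154]
AᵀP(A−BK) = [3.8146 -3.3300; -3.3300 3.9397]
P' = Q + AᵀP(A−BK) = [5.8146 -4.8300; -4.8300 6.1897]
tr(P') = 12.0043


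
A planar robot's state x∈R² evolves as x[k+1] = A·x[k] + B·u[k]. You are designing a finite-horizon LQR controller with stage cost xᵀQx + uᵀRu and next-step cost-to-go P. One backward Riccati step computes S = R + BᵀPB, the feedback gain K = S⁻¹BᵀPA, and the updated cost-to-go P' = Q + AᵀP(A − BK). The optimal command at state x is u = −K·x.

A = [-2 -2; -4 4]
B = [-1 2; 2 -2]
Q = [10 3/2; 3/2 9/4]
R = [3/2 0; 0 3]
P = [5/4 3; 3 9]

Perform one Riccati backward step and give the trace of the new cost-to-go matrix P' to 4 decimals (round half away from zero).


32.4069

BᵀP = [4.7500 15.0000; -3.5000 -12.0000]
S = R + BᵀPB = [3/2 0; 0 3] + [25.2500 -20.5000; -20.5000 17.0000] = [26.7500 -20.5000; -20.5000 20.0000]
BᵀPA = [-69.5000 50.5000; 55.0000 -41.0000]
K = S⁻¹·BᵀPA = [-2.2876 1.4771; 0.4052 -0.5359]
A−BK = [-5.0980 0.5490; 1.3856 -0.0261]
AᵀP(A−BK) = [15.7255 -6.8627; -6.8627 4.4314]
P' = Q + AᵀP(A−BK) = [25.7255 -5.3627; -5.3627 6.6814]
tr(P') = 32.4069


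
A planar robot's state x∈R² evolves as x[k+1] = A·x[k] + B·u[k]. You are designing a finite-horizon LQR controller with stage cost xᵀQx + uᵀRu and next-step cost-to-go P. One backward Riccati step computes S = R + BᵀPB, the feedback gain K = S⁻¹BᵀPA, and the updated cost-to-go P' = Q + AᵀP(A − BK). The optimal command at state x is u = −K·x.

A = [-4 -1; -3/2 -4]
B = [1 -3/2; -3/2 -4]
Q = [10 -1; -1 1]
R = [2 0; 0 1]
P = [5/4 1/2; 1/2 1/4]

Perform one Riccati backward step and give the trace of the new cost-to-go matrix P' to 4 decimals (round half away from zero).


BᵀP = [0.5000 0.1250; -3.8750 -1.7500]
S = R + BᵀPB = [2 0; 0 1] + [0.3125 -1.2500; -1.2500 12.8125] = [2.3125 -1.2500; -1.2500 13.8125]
BᵀPA = [-2.1875 -1.0000; 18.1250 10.8750]
K = S⁻¹·BᵀPA = [-0.2488 -0.0072; 1.2897 0.7867]
A−BK = [-1.8166 0.1872; 3.2856 -0.8641]
AᵀP(A−BK) = [2.6424 0.9757; 0.9757 0.6877]
P' = Q + AᵀP(A−BK) = [12.6424 -0.0243; -0.0243 1.6877]
tr(P') = 14.3301

14.3301


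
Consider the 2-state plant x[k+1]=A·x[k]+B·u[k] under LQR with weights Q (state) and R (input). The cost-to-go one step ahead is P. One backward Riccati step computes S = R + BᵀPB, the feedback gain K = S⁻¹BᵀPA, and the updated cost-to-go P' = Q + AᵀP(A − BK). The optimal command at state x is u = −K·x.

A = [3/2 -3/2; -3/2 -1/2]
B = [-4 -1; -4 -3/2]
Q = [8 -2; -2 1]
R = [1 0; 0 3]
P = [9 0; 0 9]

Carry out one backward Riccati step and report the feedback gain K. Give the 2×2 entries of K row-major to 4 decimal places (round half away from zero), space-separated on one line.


BᵀP = [-36.0000 -36.0000; -9.0000 -13.5000]
S = R + BᵀPB = [1 0; 0 3] + [288.0000 90.0000; 90.0000 29.2500] = [289.0000 90.0000; 90.0000 32.2500]
BᵀPA = [0.0000 72.0000; 6.7500 20.2500]
K = S⁻¹·BᵀPA = [-0.4978 0.4093; 1.5986 -0.5144]
A−BK = [1.1073 -0.3771; -1.0934 0.3657]
AᵀP(A−BK) = [29.7091 -10.0275; -10.0275 3.4448]
P' = Q + AᵀP(A−BK) = [37.7091 -12.0275; -12.0275 4.4448]
tr(P') = 42.1540

-0.4978 0.4093 1.5986 -0.5144


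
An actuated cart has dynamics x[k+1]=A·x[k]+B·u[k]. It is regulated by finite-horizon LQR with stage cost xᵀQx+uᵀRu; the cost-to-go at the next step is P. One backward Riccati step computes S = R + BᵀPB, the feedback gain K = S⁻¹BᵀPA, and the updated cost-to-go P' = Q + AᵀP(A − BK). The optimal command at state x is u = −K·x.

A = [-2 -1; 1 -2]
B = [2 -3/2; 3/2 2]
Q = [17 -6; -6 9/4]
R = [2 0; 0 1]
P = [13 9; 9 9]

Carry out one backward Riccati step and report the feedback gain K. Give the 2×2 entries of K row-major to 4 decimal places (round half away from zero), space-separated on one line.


-0.3918 -0.7884 0.7322 -0.3709

BᵀP = [39.5000 31.5000; -1.5000 4.5000]
S = R + BᵀPB = [2 0; 0 1] + [126.2500 3.7500; 3.7500 11.2500] = [128.2500 3.7500; 3.7500 12.2500]
BᵀPA = [-47.5000 -102.5000; 7.5000 -7.5000]
K = S⁻¹·BᵀPA = [-0.3918 -0.7884; 0.7322 -0.3709]
A−BK = [-0.1182 0.0204; 0.1233 -0.0756]
AᵀP(A−BK) = [0.8992 0.3340; 0.3340 1.4098]
P' = Q + AᵀP(A−BK) = [17.8992 -5.6660; -5.6660 3.6598]
tr(P') = 21.5589


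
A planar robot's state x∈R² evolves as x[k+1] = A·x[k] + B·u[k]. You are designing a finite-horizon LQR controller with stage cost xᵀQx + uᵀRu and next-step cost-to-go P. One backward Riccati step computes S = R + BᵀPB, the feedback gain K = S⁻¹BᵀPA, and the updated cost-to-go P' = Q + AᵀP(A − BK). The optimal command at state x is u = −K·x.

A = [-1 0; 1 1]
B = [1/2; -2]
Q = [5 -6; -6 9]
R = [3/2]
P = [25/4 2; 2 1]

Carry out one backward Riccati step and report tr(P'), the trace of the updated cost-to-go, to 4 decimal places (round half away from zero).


BᵀP = [-0.8750 -1.0000]
S = R + BᵀPB = [3/2] + [1.5625] = [3.0625]
BᵀPA = [-0.1250 -1.0000]
K = S⁻¹·BᵀPA = [-0.0408 -0.3265]
A−BK = [-0.9796 0.1633; 0.9184 0.3469]
AᵀP(A−BK) = [3.2449 -1.0408; -1.0408 0.6735]
P' = Q + AᵀP(A−BK) = [8.2449 -7.0408; -7.0408 9.6735]
tr(P') = 17.9184

17.9184


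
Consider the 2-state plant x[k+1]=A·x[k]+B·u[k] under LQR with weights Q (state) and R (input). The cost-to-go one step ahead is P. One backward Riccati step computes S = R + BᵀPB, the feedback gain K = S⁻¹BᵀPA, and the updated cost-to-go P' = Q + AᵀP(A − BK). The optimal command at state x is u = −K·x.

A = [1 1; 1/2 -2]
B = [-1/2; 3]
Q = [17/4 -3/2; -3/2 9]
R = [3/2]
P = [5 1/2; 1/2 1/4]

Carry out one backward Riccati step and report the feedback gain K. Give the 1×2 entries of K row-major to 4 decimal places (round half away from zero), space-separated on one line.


-0.2143 -0.5714

BᵀP = [-1.0000 0.5000]
S = R + BᵀPB = [3/2] + [2.0000] = [3.5000]
BᵀPA = [-0.7500 -2.0000]
K = S⁻¹·BᵀPA = [-0.2143 -0.5714]
A−BK = [0.8929 0.7143; 1.1429 -0.2857]
AᵀP(A−BK) = [5.4018 3.5714; 3.5714 2.8571]
P' = Q + AᵀP(A−BK) = [9.6518 2.0714; 2.0714 11.8571]
tr(P') = 21.5089


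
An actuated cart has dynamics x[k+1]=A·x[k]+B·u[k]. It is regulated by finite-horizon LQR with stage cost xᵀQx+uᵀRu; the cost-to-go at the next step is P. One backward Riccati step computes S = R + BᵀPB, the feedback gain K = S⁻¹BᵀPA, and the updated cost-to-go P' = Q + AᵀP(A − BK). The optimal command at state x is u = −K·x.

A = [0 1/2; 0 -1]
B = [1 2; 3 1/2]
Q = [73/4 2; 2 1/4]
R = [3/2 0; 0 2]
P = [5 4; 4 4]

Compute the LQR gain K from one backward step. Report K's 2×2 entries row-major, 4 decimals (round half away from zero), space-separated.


0.0000 -0.2168 0.0000 0.1647

BᵀP = [17.0000 16.0000; 12.0000 10.0000]
S = R + BᵀPB = [3/2 0; 0 2] + [65.0000 42.0000; 42.0000 29.0000] = [66.5000 42.0000; 42.0000 31.0000]
BᵀPA = [0.0000 -7.5000; 0.0000 -4.0000]
K = S⁻¹·BᵀPA = [0.0000 -0.2168; 0.0000 0.1647]
A−BK = [0.0000 0.3874; 0.0000 -0.4319]
AᵀP(A−BK) = [0.0000 0.0000; 0.0000 0.2828]
P' = Q + AᵀP(A−BK) = [18.2500 2.0000; 2.0000 0.5328]
tr(P') = 18.7828


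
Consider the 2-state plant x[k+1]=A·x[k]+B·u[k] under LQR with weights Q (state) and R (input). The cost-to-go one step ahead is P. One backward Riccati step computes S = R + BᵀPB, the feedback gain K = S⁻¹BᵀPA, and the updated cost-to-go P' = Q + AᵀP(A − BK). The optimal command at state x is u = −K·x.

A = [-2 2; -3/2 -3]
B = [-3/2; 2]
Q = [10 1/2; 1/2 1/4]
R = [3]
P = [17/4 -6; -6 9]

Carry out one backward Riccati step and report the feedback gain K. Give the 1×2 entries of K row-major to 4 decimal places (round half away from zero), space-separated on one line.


-0.0443 -1.3925

BᵀP = [-18.3750 27.0000]
S = R + BᵀPB = [3] + [81.5625] = [84.5625]
BᵀPA = [-3.7500 -117.7500]
K = S⁻¹·BᵀPA = [-0.0443 -1.3925]
A−BK = [-2.0665 -0.0887; -1.4113 -0.2151]
AᵀP(A−BK) = [1.0837 0.2783; 0.2783 6.0377]
P' = Q + AᵀP(A−BK) = [11.0837 0.7783; 0.7783 6.2877]
tr(P') = 17.3714


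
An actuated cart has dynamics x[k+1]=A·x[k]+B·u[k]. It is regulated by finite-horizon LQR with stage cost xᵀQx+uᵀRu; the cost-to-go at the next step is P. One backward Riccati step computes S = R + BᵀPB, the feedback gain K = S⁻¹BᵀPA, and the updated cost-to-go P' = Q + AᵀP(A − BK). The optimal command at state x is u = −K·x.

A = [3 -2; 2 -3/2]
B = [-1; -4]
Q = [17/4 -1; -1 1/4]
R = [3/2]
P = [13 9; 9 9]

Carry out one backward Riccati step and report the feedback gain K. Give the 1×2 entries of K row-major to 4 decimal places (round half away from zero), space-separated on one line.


BᵀP = [-49.0000 -45.0000]
S = R + BᵀPB = [3/2] + [229.0000] = [230.5000]
BᵀPA = [-237.0000 165.5000]
K = S⁻¹·BᵀPA = [-1.0282 0.7180]
A−BK = [1.9718 -1.2820; -2.1128 1.3720]
AᵀP(A−BK) = [17.3167 -11.3330; -11.3330 7.4203]
P' = Q + AᵀP(A−BK) = [21.5667 -12.3330; -12.3330 7.6703]
tr(P') = 29.2370

-1.0282 0.7180


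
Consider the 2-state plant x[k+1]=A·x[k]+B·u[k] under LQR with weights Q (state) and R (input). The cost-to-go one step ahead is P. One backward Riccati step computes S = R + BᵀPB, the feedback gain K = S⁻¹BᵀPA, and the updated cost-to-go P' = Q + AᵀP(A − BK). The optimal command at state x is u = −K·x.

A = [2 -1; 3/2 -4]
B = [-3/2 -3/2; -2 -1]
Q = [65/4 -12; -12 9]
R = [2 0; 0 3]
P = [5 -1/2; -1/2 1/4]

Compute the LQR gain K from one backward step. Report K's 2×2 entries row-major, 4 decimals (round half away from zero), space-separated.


BᵀP = [-6.5000 0.2500; -7.0000 0.5000]
S = R + BᵀPB = [2 0; 0 3] + [9.2500 9.5000; 9.5000 10.0000] = [11.2500 9.5000; 9.5000 13.0000]
BᵀPA = [-12.6250 5.5000; -13.2500 5.0000]
K = S⁻¹·BᵀPA = [-0.6830 0.4286; -0.5201 0.0714]
A−BK = [0.1953 -0.2500; -0.3862 -3.0714]
AᵀP(A−BK) = [2.0480 -0.3929; -0.3929 2.2857]
P' = Q + AᵀP(A−BK) = [18.2980 -12.3929; -12.3929 11.2857]
tr(P') = 29.5837

-0.6830 0.4286 -0.5201 0.0714


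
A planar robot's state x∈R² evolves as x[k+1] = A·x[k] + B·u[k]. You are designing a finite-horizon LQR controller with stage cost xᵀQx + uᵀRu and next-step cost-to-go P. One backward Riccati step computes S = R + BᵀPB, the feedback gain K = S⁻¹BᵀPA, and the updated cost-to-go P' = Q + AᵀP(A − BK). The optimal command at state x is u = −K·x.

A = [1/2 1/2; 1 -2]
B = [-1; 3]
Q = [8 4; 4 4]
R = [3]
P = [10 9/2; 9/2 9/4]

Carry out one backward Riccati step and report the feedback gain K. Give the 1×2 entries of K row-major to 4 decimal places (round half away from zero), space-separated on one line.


0.6400 -0.4400

BᵀP = [3.5000 2.2500]
S = R + BᵀPB = [3] + [3.2500] = [6.2500]
BᵀPA = [4.0000 -2.7500]
K = S⁻¹·BᵀPA = [0.6400 -0.4400]
A−BK = [1.1400 0.0600; -0.9200 -0.6800]
AᵀP(A−BK) = [6.6900 -2.4900; -2.4900 1.2900]
P' = Q + AᵀP(A−BK) = [14.6900 1.5100; 1.5100 5.2900]
tr(P') = 19.9800


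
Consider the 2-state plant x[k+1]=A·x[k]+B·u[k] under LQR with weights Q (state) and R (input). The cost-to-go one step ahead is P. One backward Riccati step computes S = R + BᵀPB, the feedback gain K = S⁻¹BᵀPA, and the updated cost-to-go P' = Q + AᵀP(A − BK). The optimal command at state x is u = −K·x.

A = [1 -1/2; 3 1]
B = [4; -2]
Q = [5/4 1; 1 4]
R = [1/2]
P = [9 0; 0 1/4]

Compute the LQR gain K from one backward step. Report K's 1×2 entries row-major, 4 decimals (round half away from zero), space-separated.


0.2371 -0.1271

BᵀP = [36.0000 -0.5000]
S = R + BᵀPB = [1/2] + [145.0000] = [145.5000]
BᵀPA = [34.5000 -18.5000]
K = S⁻¹·BᵀPA = [0.2371 -0.1271]
A−BK = [0.0515 0.0086; 3.4742 0.7457]
AᵀP(A−BK) = [3.0696 0.6366; 0.6366 0.1478]
P' = Q + AᵀP(A−BK) = [4.3196 1.6366; 1.6366 4.1478]
tr(P') = 8.4674


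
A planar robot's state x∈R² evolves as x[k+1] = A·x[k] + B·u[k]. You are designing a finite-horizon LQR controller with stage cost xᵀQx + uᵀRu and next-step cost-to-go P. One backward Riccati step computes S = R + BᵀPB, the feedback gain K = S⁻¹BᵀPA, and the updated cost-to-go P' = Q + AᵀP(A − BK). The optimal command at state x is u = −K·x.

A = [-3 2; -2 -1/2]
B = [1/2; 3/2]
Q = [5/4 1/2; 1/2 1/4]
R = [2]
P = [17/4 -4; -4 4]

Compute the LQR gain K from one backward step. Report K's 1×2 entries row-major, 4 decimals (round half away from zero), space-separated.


0.5979 -1.6082

BᵀP = [-3.8750 4.0000]
S = R + BᵀPB = [2] + [4.0625] = [6.0625]
BᵀPA = [3.6250 -9.7500]
K = S⁻¹·BᵀPA = [0.5979 -1.6082]
A−BK = [-3.2990 2.8041; -2.8969 1.9124]
AᵀP(A−BK) = [4.0825 -5.6701; -5.6701 10.3196]
P' = Q + AᵀP(A−BK) = [5.3325 -5.1701; -5.1701 10.5696]
tr(P') = 15.9021


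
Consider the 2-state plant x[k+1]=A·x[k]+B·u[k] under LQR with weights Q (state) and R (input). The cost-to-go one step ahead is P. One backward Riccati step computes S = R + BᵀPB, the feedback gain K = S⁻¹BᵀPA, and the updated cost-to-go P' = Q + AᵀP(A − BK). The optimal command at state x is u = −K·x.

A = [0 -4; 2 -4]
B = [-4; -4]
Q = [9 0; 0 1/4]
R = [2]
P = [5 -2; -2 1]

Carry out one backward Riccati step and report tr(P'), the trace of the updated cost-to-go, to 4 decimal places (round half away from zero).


BᵀP = [-12.0000 4.0000]
S = R + BᵀPB = [2] + [32.0000] = [34.0000]
BᵀPA = [8.0000 32.0000]
K = S⁻¹·BᵀPA = [0.2353 0.9412]
A−BK = [0.9412 -0.2353; 2.9412 -0.2353]
AᵀP(A−BK) = [2.1176 0.4706; 0.4706 1.8824]
P' = Q + AᵀP(A−BK) = [11.1176 0.4706; 0.4706 2.1324]
tr(P') = 13.2500

13.2500


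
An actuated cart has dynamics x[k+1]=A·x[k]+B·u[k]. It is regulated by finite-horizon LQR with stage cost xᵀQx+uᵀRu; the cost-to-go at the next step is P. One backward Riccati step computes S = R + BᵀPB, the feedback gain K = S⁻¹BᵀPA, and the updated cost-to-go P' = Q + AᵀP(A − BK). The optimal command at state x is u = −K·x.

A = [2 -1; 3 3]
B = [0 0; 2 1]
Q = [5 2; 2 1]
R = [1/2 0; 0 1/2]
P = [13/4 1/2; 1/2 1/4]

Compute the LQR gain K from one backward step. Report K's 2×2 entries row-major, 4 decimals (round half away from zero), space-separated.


BᵀP = [1.0000 0.5000; 0.5000 0.2500]
S = R + BᵀPB = [1/2 0; 0 1/2] + [1.0000 0.5000; 0.5000 0.2500] = [1.5000 0.5000; 0.5000 0.7500]
BᵀPA = [3.5000 0.5000; 1.7500 0.2500]
K = S⁻¹·BᵀPA = [2.0000 0.2857; 1.0000 0.1429]
A−BK = [2.0000 -1.0000; -2.0000 2.2857]
AᵀP(A−BK) = [12.5000 -4.0000; -4.0000 2.3214]
P' = Q + AᵀP(A−BK) = [17.5000 -2.0000; -2.0000 3.3214]
tr(P') = 20.8214

2.0000 0.2857 1.0000 0.1429


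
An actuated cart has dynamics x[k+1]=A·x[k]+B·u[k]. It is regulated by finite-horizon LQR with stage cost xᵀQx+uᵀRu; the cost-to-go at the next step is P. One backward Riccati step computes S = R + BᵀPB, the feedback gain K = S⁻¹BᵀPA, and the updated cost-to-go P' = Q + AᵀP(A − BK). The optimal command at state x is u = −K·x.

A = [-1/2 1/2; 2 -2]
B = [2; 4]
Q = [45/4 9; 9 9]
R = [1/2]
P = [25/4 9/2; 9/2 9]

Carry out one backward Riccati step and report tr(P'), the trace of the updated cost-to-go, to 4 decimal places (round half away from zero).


BᵀP = [30.5000 45.0000]
S = R + BᵀPB = [1/2] + [241.0000] = [241.5000]
BᵀPA = [74.7500 -74.7500]
K = S⁻¹·BᵀPA = [0.3095 -0.3095]
A−BK = [-1.1190 1.1190; 0.7619 -0.7619]
AᵀP(A−BK) = [5.4256 -5.4256; -5.4256 5.4256]
P' = Q + AᵀP(A−BK) = [16.6756 3.5744; 3.5744 14.4256]
tr(P') = 31.1012

31.1012


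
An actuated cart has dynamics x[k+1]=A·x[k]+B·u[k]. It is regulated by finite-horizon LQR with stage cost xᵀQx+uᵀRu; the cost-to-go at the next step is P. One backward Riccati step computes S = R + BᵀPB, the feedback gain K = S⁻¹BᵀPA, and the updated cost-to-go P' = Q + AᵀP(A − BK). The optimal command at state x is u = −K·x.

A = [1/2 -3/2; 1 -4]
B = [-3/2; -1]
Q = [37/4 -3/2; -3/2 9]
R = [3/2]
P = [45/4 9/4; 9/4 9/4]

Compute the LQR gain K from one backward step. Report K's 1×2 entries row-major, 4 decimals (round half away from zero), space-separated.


BᵀP = [-19.1250 -5.6250]
S = R + BᵀPB = [3/2] + [34.3125] = [35.8125]
BᵀPA = [-15.1875 51.1875]
K = S⁻¹·BᵀPA = [-0.4241 1.4293]
A−BK = [-0.1361 0.6440; 0.5759 -2.5707]
AᵀP(A−BK) = [0.8717 -3.6047; -3.6047 15.1492]
P' = Q + AᵀP(A−BK) = [10.1217 -5.1047; -5.1047 24.1492]
tr(P') = 34.2709

-0.4241 1.4293


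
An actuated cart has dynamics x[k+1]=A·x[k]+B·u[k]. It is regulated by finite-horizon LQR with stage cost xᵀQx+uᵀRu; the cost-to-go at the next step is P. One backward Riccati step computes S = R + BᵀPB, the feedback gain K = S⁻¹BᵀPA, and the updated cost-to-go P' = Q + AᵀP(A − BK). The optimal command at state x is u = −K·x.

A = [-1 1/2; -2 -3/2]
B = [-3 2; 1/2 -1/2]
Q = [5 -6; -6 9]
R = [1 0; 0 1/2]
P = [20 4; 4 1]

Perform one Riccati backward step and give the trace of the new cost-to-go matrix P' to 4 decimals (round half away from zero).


BᵀP = [-58.0000 -11.5000; 38.0000 7.5000]
S = R + BᵀPB = [1 0; 0 1/2] + [168.2500 -110.2500; -110.2500 72.2500] = [169.2500 -110.2500; -110.2500 72.7500]
BᵀPA = [81.0000 -11.7500; -53.0000 7.7500]
K = S⁻¹·BᵀPA = [0.3135 -0.0024; -0.2534 0.1029]
A−BK = [0.4473 0.2870; -2.2835 -1.4473]
AᵀP(A−BK) = [1.1750 0.6477; 0.6477 0.4244]
P' = Q + AᵀP(A−BK) = [6.1750 -5.3523; -5.3523 9.4244]
tr(P') = 15.5994

15.5994


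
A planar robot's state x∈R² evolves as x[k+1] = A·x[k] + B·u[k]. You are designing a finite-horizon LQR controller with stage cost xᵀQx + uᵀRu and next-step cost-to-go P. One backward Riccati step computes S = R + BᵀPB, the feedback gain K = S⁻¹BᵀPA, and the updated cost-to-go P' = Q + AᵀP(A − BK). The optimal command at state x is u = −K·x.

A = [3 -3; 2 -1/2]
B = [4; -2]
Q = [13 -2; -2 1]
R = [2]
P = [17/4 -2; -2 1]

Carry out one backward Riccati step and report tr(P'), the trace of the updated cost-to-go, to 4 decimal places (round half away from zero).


BᵀP = [21.0000 -10.0000]
S = R + BᵀPB = [2] + [104.0000] = [106.0000]
BᵀPA = [43.0000 -58.0000]
K = S⁻¹·BᵀPA = [0.4057 -0.5472]
A−BK = [1.3774 -0.8113; 2.8113 -1.5943]
AᵀP(A−BK) = [0.8066 -0.7217; -0.7217 0.7642]
P' = Q + AᵀP(A−BK) = [13.8066 -2.7217; -2.7217 1.7642]
tr(P') = 15.5708

15.5708


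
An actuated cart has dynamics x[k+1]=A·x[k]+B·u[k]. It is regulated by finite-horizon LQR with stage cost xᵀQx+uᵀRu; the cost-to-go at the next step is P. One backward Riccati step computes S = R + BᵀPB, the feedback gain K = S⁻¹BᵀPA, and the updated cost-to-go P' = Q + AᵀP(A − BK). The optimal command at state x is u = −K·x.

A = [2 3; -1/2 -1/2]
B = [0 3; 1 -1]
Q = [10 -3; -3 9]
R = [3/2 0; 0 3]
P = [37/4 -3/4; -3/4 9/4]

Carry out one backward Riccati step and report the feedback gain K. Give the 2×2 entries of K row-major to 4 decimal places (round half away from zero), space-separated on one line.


BᵀP = [-0.7500 2.2500; 28.5000 -4.5000]
S = R + BᵀPB = [3/2 0; 0 3] + [2.2500 -4.5000; -4.5000 90.0000] = [3.7500 -4.5000; -4.5000 93.0000]
BᵀPA = [-2.6250 -3.3750; 59.2500 87.7500]
K = S⁻¹·BᵀPA = [0.0685 0.2466; 0.6404 0.9555]
A−BK = [0.0788 0.1336; 0.0719 0.2089]
AᵀP(A−BK) = [1.2979 1.9726; 1.9726 3.0514]
P' = Q + AᵀP(A−BK) = [11.2979 -1.0274; -1.0274 12.0514]
tr(P') = 23.3493

0.0685 0.2466 0.6404 0.9555


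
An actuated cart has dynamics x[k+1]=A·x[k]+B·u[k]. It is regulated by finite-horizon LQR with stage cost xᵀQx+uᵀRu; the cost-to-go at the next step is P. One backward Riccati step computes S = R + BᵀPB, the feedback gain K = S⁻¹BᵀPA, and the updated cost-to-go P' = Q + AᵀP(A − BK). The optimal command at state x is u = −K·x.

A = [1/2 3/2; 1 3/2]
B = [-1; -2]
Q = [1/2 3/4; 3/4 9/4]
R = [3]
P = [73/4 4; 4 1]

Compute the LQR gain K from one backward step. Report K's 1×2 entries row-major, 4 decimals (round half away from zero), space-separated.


-0.4636 -1.1727

BᵀP = [-26.2500 -6.0000]
S = R + BᵀPB = [3] + [38.2500] = [41.2500]
BᵀPA = [-19.1250 -48.3750]
K = S⁻¹·BᵀPA = [-0.4636 -1.1727]
A−BK = [0.0364 0.3273; 0.0727 -0.8455]
AᵀP(A−BK) = [0.6955 1.7591; 1.7591 4.5818]
P' = Q + AᵀP(A−BK) = [1.1955 2.5091; 2.5091 6.8318]
tr(P') = 8.0273


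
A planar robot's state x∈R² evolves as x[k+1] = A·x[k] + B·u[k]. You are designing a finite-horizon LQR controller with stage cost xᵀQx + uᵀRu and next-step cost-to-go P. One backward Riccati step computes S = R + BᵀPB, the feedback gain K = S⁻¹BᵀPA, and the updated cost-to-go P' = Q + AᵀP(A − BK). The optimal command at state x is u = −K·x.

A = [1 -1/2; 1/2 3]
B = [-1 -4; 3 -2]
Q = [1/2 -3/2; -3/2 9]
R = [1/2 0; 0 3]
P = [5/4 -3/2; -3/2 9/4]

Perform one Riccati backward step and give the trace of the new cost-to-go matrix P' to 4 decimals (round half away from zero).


10.0349

BᵀP = [-5.7500 8.2500; -2.0000 1.5000]
S = R + BᵀPB = [1/2 0; 0 3] + [30.5000 6.5000; 6.5000 5.0000] = [31.0000 6.5000; 6.5000 8.0000]
BᵀPA = [-1.6250 27.6250; -1.2500 5.5000]
K = S⁻¹·BᵀPA = [-0.0237 0.9004; -0.1370 -0.0440]
A−BK = [0.4283 0.2242; 0.2971 0.2108]
AᵀP(A−BK) = [0.1027 0.0330; 0.0330 0.4322]
P' = Q + AᵀP(A−BK) = [0.6027 -1.4670; -1.4670 9.4322]
tr(P') = 10.0349


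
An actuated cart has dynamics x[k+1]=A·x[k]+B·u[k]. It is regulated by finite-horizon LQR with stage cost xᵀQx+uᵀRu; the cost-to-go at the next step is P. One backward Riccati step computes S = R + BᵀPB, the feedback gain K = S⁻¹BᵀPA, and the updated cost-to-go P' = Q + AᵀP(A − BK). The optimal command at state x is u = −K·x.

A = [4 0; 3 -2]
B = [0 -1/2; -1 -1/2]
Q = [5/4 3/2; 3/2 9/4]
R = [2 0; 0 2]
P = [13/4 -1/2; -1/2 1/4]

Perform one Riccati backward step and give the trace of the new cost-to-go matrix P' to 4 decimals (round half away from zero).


36.1631

BᵀP = [0.5000 -0.2500; -1.3750 0.1250]
S = R + BᵀPB = [2 0; 0 2] + [0.2500 -0.1250; -0.1250 0.6250] = [2.2500 -0.1250; -0.1250 2.6250]
BᵀPA = [1.2500 0.5000; -5.1250 -0.2500]
K = S⁻¹·BᵀPA = [0.4483 0.2175; -1.9310 -0.0849]
A−BK = [3.0345 -0.0424; 2.4828 -1.8249]
AᵀP(A−BK) = [31.7931 1.7931; 1.7931 0.8700]
P' = Q + AᵀP(A−BK) = [33.0431 3.2931; 3.2931 3.1200]
tr(P') = 36.1631


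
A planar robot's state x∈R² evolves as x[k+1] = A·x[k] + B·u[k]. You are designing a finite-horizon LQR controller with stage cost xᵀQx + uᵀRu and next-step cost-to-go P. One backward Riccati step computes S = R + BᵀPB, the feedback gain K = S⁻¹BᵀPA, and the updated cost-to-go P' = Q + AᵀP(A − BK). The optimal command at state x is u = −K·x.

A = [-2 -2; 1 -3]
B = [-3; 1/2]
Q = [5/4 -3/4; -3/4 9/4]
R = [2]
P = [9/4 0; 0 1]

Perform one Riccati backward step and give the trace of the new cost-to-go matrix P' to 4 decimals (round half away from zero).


BᵀP = [-6.7500 0.5000]
S = R + BᵀPB = [2] + [20.5000] = [22.5000]
BᵀPA = [14.0000 12.0000]
K = S⁻¹·BᵀPA = [0.6222 0.5333]
A−BK = [-0.1333 -0.4000; 0.6889 -3.2667]
AᵀP(A−BK) = [1.2889 -1.4667; -1.4667 11.6000]
P' = Q + AᵀP(A−BK) = [2.5389 -2.2167; -2.2167 13.8500]
tr(P') = 16.3889

16.3889


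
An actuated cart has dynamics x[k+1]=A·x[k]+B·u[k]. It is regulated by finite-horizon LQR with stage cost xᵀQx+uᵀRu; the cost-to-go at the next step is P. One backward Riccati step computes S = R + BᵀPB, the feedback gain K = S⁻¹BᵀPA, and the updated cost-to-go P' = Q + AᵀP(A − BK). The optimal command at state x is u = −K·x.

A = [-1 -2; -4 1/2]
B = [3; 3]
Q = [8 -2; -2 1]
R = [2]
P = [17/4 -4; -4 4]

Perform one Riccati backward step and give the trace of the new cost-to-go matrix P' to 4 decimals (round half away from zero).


70.5882

BᵀP = [0.7500 0.0000]
S = R + BᵀPB = [2] + [2.2500] = [4.2500]
BᵀPA = [-0.7500 -1.5000]
K = S⁻¹·BᵀPA = [-0.1765 -0.3529]
A−BK = [-0.4706 -0.9412; -3.4706 1.5588]
AᵀP(A−BK) = [36.1176 -29.7647; -29.7647 25.4706]
P' = Q + AᵀP(A−BK) = [44.1176 -31.7647; -31.7647 26.4706]
tr(P') = 70.5882


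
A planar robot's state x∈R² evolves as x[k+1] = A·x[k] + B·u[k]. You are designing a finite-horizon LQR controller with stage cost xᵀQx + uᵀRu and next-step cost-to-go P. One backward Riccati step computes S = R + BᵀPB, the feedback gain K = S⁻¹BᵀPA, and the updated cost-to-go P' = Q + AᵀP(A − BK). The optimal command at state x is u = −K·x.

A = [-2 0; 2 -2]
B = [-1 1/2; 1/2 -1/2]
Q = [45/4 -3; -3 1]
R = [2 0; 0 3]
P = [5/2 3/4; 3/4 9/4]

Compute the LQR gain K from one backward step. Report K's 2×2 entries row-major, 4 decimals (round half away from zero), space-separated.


BᵀP = [-2.1250 0.3750; 0.8750 -0.7500]
S = R + BᵀPB = [2 0; 0 3] + [2.3125 -1.2500; -1.2500 0.8125] = [4.3125 -1.2500; -1.2500 3.8125]
BᵀPA = [5.0000 -0.7500; -3.2500 1.5000]
K = S⁻¹·BᵀPA = [1.0081 -0.0662; -0.5219 0.3718]
A−BK = [-0.7309 -0.2520; 1.2350 -1.7810]
AᵀP(A−BK) = [6.2631 -4.4610; -4.4610 8.3928]
P' = Q + AᵀP(A−BK) = [17.5131 -7.4610; -7.4610 9.3928]
tr(P') = 26.9058

1.0081 -0.0662 -0.5219 0.3718


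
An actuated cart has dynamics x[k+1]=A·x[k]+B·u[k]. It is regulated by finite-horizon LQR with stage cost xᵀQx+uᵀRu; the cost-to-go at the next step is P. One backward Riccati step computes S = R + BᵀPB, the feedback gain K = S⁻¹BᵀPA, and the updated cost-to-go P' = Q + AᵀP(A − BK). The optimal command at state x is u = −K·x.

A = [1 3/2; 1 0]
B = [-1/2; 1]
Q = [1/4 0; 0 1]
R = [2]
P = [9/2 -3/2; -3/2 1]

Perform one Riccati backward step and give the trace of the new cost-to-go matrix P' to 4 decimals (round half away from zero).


7.5389

BᵀP = [-3.7500 1.7500]
S = R + BᵀPB = [2] + [3.6250] = [5.6250]
BᵀPA = [-2.0000 -5.6250]
K = S⁻¹·BᵀPA = [-0.3556 -1.0000]
A−BK = [0.8222 1.0000; 1.3556 1.0000]
AᵀP(A−BK) = [1.7889 2.5000; 2.5000 4.5000]
P' = Q + AᵀP(A−BK) = [2.0389 2.5000; 2.5000 5.5000]
tr(P') = 7.5389


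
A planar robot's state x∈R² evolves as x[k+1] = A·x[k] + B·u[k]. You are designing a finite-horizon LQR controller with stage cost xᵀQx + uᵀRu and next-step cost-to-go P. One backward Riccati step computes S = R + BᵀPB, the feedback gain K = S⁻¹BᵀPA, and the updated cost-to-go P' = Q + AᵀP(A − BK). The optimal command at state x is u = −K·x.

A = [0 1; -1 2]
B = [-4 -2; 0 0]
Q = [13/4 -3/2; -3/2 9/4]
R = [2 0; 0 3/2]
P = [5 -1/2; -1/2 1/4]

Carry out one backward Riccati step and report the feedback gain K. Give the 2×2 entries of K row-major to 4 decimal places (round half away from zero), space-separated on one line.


BᵀP = [-20.0000 2.0000; -10.0000 1.0000]
S = R + BᵀPB = [2 0; 0 3/2] + [80.0000 40.0000; 40.0000 20.0000] = [82.0000 40.0000; 40.0000 21.5000]
BᵀPA = [-2.0000 -16.0000; -1.0000 -8.0000]
K = S⁻¹·BᵀPA = [-0.0184 -0.1472; -0.0123 -0.0982]
A−BK = [-0.0982 0.2147; -1.0000 2.0000]
AᵀP(A−BK) = [0.2009 -0.3926; -0.3926 0.8589]
P' = Q + AᵀP(A−BK) = [3.4509 -1.8926; -1.8926 3.1089]
tr(P') = 6.5598

-0.0184 -0.1472 -0.0123 -0.0982


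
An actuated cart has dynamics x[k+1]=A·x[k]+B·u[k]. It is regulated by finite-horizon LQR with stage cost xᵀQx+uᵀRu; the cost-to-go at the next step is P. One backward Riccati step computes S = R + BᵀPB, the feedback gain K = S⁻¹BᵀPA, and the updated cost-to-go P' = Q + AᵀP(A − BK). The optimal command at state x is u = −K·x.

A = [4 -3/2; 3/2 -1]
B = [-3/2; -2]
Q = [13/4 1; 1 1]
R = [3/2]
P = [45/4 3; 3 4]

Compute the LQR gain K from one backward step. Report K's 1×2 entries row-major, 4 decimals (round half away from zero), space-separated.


BᵀP = [-22.8750 -12.5000]
S = R + BᵀPB = [3/2] + [59.3125] = [60.8125]
BᵀPA = [-110.2500 46.8125]
K = S⁻¹·BᵀPA = [-1.8129 0.7698]
A−BK = [1.2806 -0.3453; -2.1259 0.5396]
AᵀP(A−BK) = [25.1223 -7.3813; -7.3813 2.2770]
P' = Q + AᵀP(A−BK) = [28.3723 -6.3813; -6.3813 3.2770]
tr(P') = 31.6493

-1.8129 0.7698


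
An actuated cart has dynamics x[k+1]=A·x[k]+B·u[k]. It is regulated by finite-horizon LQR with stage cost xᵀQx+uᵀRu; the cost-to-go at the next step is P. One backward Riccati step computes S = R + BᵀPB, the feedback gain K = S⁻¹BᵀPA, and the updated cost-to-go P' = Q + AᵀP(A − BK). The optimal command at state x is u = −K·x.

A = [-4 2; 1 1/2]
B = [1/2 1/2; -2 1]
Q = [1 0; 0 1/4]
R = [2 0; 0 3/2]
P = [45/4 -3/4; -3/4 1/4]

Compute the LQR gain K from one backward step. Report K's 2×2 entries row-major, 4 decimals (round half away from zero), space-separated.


-2.8684 1.2890 -3.1256 1.6324

BᵀP = [7.1250 -0.8750; 4.8750 -0.1250]
S = R + BᵀPB = [2 0; 0 3/2] + [5.3125 2.6875; 2.6875 2.3125] = [7.3125 2.6875; 2.6875 3.8125]
BᵀPA = [-29.3750 13.8125; -19.6250 9.6875]
K = S⁻¹·BᵀPA = [-2.8684 1.2890; -3.1256 1.6324]
A−BK = [-1.0030 0.5393; -1.6112 1.4455]
AᵀP(A−BK) = [40.6520 -19.9766; -19.9766 9.9452]
P' = Q + AᵀP(A−BK) = [41.6520 -19.9766; -19.9766 10.1952]
tr(P') = 51.8472


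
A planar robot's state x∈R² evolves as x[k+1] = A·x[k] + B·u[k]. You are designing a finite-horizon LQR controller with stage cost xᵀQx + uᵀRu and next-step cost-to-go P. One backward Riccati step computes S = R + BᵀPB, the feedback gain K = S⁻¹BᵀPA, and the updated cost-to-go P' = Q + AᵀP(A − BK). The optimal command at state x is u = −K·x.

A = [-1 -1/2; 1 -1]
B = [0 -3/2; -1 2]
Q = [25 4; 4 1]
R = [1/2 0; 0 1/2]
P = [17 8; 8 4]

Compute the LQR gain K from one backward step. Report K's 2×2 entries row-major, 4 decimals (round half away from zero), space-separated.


BᵀP = [-8.0000 -4.0000; -9.5000 -4.0000]
S = R + BᵀPB = [1/2 0; 0 1/2] + [4.0000 4.0000; 4.0000 6.2500] = [4.5000 4.0000; 4.0000 6.7500]
BᵀPA = [4.0000 8.0000; 5.5000 8.7500]
K = S⁻¹·BᵀPA = [0.3478 1.3217; 0.6087 0.5130]
A−BK = [-0.0870 0.2696; 0.1304 -0.7043]
AᵀP(A−BK) = [0.2609 0.3913; 0.3913 1.1870]
P' = Q + AᵀP(A−BK) = [25.2609 4.3913; 4.3913 2.1870]
tr(P') = 27.4478

0.3478 1.3217 0.6087 0.5130
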